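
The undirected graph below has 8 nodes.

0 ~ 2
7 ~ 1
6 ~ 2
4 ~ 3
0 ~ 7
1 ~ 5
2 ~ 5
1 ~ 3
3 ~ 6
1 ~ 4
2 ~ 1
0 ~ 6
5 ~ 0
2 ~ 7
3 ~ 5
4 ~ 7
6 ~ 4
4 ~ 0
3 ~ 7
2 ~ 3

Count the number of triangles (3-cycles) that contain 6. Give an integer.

6's neighbors: 0, 2, 3, and 4.
Neighbor pairs that are themselves tied: 6–0–2; 6–0–4; 6–2–3; 6–3–4. Each forms one triangle with 6, for 4 in total.

4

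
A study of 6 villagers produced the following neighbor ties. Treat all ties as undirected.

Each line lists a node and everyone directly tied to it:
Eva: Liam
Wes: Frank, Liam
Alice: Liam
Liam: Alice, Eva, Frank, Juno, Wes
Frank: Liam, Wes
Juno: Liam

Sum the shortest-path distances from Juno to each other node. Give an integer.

Distances from Juno: Alice:2, Eva:2, Frank:2, Liam:1, Wes:2.
Sum = 2 + 2 + 2 + 1 + 2 = 9.

9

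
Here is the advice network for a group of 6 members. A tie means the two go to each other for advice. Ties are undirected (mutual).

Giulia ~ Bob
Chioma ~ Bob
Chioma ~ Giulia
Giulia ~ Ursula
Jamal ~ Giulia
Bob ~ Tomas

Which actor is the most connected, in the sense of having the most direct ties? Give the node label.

Giulia

Degrees — Bob:3, Chioma:2, Giulia:4, Jamal:1, Tomas:1, Ursula:1.
The maximum is 4, attained only by Giulia.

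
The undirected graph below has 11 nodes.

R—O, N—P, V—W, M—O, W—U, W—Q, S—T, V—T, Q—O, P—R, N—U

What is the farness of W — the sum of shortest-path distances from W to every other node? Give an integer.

21

Distances from W: M:3, N:2, O:2, P:3, Q:1, R:3, S:3, T:2, U:1, V:1.
Sum = 3 + 2 + 2 + 3 + 1 + 3 + 3 + 2 + 1 + 1 = 21.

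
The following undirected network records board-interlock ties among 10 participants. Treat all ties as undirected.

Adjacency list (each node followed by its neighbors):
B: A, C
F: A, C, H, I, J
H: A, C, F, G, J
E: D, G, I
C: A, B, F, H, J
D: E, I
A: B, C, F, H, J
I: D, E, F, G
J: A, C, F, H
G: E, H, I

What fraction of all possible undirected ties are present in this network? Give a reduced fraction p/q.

19/45

There are 19 edges and 10 nodes, so the maximum possible is C(10,2) = 45.
Density = 19/45.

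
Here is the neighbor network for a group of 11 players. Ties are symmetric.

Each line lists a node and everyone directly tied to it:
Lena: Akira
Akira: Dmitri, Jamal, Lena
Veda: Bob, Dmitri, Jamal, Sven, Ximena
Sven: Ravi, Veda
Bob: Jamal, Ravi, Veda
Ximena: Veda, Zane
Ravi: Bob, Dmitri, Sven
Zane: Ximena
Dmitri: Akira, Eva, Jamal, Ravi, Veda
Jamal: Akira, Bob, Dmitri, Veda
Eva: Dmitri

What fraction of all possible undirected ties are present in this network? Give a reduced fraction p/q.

There are 15 edges and 11 nodes, so the maximum possible is C(11,2) = 55.
Density = 15/55 = 3/11.

3/11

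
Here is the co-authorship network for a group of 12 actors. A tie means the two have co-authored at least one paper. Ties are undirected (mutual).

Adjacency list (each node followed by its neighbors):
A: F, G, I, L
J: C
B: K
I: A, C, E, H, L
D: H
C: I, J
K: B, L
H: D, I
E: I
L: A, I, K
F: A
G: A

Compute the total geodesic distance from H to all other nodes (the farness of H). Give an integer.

Distances from H: A:2, B:4, C:2, D:1, E:2, F:3, G:3, I:1, J:3, K:3, L:2.
Sum = 2 + 4 + 2 + 1 + 2 + 3 + 3 + 1 + 3 + 3 + 2 = 26.

26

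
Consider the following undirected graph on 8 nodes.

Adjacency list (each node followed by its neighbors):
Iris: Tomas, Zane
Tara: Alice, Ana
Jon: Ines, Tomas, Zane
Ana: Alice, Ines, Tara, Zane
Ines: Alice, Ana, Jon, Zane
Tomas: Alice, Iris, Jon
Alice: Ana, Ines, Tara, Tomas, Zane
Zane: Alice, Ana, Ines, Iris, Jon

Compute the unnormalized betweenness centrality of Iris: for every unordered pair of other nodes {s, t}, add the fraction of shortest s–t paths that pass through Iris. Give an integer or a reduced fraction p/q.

1/3

Pairs whose geodesics pass through Iris — Tomas–Zane: 1/3.
All other pairs contribute 0.
Summing the contributions gives betweenness(Iris) = 1/3.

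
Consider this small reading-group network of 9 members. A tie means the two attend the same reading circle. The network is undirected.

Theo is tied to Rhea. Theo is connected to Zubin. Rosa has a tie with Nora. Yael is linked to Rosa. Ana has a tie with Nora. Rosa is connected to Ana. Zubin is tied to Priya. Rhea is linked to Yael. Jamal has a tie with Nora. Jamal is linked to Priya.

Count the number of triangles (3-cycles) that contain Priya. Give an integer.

Priya's neighbors are Jamal and Zubin, but none of them are tied to each other, so no triangle contains Priya.

0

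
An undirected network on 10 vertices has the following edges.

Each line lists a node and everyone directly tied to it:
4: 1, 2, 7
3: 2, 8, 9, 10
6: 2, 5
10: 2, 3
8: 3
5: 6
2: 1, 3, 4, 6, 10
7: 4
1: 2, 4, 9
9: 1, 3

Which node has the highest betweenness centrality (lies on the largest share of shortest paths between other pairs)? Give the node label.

2

Unnormalized betweenness of each node: 1:7/2, 2:22, 3:21/2, 4:8, 5:0, 6:8, 7:0, 8:0, 9:1, 10:0.
2 has the largest value, 22, making it the main broker — the node through which the most shortest paths run.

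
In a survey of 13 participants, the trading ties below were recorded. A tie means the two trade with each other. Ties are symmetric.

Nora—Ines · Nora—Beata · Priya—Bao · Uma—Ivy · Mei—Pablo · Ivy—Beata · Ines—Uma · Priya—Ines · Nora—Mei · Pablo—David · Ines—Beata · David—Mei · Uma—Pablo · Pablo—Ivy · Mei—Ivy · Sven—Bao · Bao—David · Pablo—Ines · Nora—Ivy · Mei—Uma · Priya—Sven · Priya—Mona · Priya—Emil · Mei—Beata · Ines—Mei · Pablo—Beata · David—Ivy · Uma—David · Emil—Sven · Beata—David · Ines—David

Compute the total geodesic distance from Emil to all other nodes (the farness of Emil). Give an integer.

30

Distances from Emil: Bao:2, Beata:3, David:3, Ines:2, Ivy:4, Mei:3, Mona:2, Nora:3, Pablo:3, Priya:1, Sven:1, Uma:3.
Sum = 2 + 3 + 3 + 2 + 4 + 3 + 2 + 3 + 3 + 1 + 1 + 3 = 30.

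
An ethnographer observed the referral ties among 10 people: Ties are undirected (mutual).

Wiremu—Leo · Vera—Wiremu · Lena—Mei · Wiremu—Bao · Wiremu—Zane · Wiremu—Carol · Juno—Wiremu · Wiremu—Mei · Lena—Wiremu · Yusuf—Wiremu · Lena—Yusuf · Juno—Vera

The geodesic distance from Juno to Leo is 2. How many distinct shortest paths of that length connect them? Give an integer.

1

The shortest distance is 2, and the only length-2 path is Juno–Wiremu–Leo. So there is exactly 1 shortest path.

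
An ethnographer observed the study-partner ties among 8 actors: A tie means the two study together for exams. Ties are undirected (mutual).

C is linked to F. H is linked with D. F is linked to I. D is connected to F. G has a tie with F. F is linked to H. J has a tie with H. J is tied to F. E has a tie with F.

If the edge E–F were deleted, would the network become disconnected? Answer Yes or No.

Without the E–F edge there is no alternate route between E and F, so the network disconnects. It is a bridge.

Yes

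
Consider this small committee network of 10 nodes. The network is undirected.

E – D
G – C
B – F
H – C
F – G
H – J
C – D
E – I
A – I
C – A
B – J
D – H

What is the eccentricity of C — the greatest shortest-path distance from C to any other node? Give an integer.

Distances from C: A:1, B:3, D:1, E:2, F:2, G:1, H:1, I:2, J:2.
The largest is 3 (to B), so the eccentricity of C is 3.

3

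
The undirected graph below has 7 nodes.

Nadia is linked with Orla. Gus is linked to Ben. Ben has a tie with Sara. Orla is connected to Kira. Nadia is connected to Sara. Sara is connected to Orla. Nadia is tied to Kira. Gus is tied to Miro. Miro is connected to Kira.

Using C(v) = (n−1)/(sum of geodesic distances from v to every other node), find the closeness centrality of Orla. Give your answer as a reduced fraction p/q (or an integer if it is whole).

3/5

Distances from Orla: Ben:2, Gus:3, Kira:1, Miro:2, Nadia:1, Sara:1. Sum = 10.
n = 7, so closeness = 6/10 = 3/5.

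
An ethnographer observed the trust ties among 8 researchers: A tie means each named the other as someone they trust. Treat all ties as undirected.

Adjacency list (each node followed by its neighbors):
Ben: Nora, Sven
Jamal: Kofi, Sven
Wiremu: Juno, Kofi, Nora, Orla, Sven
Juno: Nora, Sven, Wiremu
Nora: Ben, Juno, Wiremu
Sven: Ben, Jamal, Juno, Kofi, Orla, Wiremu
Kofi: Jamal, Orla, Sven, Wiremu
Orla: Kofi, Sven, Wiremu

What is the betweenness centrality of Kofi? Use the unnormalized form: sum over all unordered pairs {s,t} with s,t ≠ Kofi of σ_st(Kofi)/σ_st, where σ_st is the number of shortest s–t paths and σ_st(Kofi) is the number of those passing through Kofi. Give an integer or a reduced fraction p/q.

Pairs whose geodesics pass through Kofi — Orla–Jamal: 1/2; Jamal–Wiremu: 1/2; Jamal–Nora: 1/4.
All other pairs contribute 0.
Summing the contributions gives betweenness(Kofi) = 5/4.

5/4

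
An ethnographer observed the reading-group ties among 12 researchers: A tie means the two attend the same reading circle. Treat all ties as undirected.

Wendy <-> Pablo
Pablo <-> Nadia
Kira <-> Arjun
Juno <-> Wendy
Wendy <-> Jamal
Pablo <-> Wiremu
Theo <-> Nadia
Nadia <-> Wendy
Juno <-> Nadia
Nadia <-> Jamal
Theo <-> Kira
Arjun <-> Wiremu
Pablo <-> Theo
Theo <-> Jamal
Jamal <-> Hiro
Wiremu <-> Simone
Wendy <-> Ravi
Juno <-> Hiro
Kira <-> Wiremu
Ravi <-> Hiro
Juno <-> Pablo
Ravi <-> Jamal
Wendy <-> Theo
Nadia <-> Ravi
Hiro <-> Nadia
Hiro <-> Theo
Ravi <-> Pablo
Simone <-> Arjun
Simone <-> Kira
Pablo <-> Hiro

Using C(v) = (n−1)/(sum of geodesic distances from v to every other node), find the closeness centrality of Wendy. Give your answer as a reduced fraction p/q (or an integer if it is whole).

11/18

Distances from Wendy: Arjun:3, Hiro:2, Jamal:1, Juno:1, Kira:2, Nadia:1, Pablo:1, Ravi:1, Simone:3, Theo:1, Wiremu:2. Sum = 18.
n = 12, so closeness = 11/18.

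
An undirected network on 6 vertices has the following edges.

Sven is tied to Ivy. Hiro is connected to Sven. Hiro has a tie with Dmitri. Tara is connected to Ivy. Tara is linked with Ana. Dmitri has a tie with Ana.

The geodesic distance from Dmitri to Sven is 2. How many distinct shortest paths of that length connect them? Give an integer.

The shortest distance is 2, and the only length-2 path is Dmitri–Hiro–Sven. So there is exactly 1 shortest path.

1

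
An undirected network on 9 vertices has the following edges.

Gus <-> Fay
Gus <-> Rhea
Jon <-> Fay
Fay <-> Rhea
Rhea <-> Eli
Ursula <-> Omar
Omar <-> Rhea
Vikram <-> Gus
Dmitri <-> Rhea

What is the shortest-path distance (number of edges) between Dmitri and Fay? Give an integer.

2

One shortest route is Dmitri – Rhea – Fay, which uses 2 edges, and Dmitri and Fay are not directly tied, so nothing shorter exists. So d(Dmitri,Fay) = 2.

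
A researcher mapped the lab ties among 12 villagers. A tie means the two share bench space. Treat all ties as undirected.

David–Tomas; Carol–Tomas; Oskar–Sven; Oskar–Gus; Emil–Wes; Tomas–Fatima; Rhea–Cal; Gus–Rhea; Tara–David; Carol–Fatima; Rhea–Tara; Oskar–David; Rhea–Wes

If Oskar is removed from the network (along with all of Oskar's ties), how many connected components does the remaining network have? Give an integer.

2

Without Oskar, the remaining ties split the others into: {Cal, Carol, David, Emil, Fatima, Gus, Rhea, Tara, Tomas, Wes}; {Sven}.
That's 2 separate components.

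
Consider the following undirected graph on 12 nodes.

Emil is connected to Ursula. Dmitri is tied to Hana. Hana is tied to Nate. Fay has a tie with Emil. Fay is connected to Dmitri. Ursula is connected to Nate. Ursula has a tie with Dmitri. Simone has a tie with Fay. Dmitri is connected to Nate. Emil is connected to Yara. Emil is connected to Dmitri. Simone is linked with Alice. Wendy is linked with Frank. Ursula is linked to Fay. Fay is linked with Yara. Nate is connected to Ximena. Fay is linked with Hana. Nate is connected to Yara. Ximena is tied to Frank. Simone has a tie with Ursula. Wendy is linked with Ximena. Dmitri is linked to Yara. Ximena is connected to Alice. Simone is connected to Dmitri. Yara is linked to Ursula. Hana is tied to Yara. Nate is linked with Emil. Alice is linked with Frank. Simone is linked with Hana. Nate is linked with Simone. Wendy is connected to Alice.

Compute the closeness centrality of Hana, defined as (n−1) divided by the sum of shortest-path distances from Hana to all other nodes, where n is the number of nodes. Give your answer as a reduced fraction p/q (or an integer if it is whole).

11/19

Distances from Hana: Alice:2, Dmitri:1, Emil:2, Fay:1, Frank:3, Nate:1, Simone:1, Ursula:2, Wendy:3, Ximena:2, Yara:1. Sum = 19.
n = 12, so closeness = 11/19.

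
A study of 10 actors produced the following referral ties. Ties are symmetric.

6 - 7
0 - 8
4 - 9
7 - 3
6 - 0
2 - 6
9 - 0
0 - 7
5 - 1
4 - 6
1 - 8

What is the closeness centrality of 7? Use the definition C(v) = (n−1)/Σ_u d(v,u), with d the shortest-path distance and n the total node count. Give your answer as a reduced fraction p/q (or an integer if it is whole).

1/2

Distances from 7: 0:1, 1:3, 2:2, 3:1, 4:2, 5:4, 6:1, 8:2, 9:2. Sum = 18.
n = 10, so closeness = 9/18 = 1/2.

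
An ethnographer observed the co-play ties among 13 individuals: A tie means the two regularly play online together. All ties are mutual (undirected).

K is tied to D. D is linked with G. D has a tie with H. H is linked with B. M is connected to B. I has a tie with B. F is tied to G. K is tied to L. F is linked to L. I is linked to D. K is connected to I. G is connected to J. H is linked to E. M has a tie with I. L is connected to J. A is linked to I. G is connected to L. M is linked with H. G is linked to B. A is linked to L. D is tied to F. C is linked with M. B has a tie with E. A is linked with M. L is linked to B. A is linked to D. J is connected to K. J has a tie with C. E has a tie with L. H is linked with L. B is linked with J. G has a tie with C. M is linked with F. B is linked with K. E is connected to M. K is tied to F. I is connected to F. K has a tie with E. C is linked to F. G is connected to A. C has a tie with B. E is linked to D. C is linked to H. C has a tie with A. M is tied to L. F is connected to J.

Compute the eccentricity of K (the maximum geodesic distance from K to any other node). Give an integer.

Distances from K: A:2, B:1, C:2, D:1, E:1, F:1, G:2, H:2, I:1, J:1, L:1, M:2.
The largest is 2 (to C, G, A, H, and M), so the eccentricity of K is 2.

2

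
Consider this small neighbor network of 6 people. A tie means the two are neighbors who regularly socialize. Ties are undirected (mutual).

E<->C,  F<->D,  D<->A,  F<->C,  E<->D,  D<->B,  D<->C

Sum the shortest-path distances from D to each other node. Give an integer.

5

Distances from D: A:1, B:1, C:1, E:1, F:1.
Sum = 1 + 1 + 1 + 1 + 1 = 5.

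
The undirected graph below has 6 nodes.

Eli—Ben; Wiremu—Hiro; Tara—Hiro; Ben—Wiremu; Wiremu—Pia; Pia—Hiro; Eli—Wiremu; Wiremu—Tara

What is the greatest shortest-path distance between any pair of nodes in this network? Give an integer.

Eccentricity of each node (its greatest distance to any other): Ben:2, Eli:2, Hiro:2, Pia:2, Tara:2, Wiremu:1.
The maximum eccentricity is 2, realized for instance by the pair Ben–Hiro via Ben – Wiremu – Hiro. So the diameter is 2.

2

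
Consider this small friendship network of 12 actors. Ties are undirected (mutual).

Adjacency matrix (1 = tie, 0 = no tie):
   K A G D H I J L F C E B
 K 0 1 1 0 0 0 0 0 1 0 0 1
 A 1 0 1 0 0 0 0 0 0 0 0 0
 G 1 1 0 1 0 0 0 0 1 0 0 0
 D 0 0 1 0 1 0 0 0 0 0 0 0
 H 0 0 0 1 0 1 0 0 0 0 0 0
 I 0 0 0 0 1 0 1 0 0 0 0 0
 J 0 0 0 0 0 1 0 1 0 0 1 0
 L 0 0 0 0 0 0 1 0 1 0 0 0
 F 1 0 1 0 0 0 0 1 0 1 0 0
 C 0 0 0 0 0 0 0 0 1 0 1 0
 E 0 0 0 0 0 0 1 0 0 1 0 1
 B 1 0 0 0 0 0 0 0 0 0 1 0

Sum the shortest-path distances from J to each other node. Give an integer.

24

Distances from J: A:4, B:2, C:2, D:3, E:1, F:2, G:3, H:2, I:1, K:3, L:1.
Sum = 4 + 2 + 2 + 3 + 1 + 2 + 3 + 2 + 1 + 3 + 1 = 24.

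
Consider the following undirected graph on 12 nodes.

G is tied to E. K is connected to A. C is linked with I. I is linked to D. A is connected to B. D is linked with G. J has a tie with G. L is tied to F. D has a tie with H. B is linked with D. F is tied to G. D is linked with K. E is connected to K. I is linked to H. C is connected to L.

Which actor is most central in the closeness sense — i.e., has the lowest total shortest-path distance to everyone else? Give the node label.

D

Farness (sum of distances to all others) for each node — A:32, B:26, C:29, D:18, E:26, F:26, G:20, H:25, I:23, J:30, K:24, L:31.
The smallest farness is 18, for D, so D has the highest closeness.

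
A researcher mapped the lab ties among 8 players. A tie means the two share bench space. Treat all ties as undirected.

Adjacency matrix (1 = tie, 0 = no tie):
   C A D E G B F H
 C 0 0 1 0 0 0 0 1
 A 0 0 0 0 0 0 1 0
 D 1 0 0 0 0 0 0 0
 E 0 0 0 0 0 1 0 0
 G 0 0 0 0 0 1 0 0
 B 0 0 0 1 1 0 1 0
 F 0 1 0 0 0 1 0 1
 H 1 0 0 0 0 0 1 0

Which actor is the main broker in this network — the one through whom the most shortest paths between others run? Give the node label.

Unnormalized betweenness of each node: A:0, B:11, C:6, D:0, E:0, F:15, G:0, H:10.
F has the largest value, 15, making it the main broker — the node through which the most shortest paths run.

F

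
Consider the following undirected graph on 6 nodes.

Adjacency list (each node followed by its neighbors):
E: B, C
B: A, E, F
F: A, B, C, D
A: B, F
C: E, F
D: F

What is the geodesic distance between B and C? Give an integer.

2

One shortest route is B – E – C, which uses 2 edges, and B and C are not directly tied, so nothing shorter exists. So d(B,C) = 2.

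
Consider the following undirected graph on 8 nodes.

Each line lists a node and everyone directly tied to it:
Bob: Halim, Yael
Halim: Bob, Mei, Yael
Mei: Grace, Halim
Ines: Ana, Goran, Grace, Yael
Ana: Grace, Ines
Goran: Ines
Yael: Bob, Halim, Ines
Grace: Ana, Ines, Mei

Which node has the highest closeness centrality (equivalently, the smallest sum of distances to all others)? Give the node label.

Farness (sum of distances to all others) for each node — Ana:14, Bob:15, Goran:16, Grace:12, Halim:13, Ines:10, Mei:13, Yael:11.
The smallest farness is 10, for Ines, so Ines has the highest closeness.

Ines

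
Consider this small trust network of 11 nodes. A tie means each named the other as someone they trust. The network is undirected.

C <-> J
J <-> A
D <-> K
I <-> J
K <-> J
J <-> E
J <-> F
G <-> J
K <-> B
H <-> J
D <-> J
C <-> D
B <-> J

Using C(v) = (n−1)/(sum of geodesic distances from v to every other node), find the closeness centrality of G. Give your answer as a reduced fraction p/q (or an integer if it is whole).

Distances from G: A:2, B:2, C:2, D:2, E:2, F:2, H:2, I:2, J:1, K:2. Sum = 19.
n = 11, so closeness = 10/19.

10/19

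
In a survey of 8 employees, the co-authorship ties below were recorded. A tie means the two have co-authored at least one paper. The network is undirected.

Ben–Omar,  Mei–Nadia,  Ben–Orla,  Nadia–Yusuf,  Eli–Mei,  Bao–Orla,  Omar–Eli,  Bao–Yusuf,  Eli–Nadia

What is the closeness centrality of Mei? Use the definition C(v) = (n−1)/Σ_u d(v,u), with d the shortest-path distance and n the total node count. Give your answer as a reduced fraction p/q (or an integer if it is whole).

7/16

Distances from Mei: Bao:3, Ben:3, Eli:1, Nadia:1, Omar:2, Orla:4, Yusuf:2. Sum = 16.
n = 8, so closeness = 7/16.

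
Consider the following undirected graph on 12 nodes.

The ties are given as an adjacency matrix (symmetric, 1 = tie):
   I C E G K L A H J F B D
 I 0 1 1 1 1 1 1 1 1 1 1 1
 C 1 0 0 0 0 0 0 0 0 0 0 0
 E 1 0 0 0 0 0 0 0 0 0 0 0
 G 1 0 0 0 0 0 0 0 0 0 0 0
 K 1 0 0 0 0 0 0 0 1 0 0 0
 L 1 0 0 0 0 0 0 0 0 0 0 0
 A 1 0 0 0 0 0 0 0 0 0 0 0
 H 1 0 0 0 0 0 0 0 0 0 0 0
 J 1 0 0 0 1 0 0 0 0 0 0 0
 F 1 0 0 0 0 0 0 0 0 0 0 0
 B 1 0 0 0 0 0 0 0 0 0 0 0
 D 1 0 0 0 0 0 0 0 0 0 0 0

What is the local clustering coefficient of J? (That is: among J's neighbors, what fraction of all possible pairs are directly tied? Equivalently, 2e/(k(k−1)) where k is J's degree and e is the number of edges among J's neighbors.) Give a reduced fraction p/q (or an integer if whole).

1

J's neighbors: I and K (k = 2).
Possible neighbor pairs: C(2,2) = 1. Edges among them: I–K → e = 1.
Clustering(J) = 1/1.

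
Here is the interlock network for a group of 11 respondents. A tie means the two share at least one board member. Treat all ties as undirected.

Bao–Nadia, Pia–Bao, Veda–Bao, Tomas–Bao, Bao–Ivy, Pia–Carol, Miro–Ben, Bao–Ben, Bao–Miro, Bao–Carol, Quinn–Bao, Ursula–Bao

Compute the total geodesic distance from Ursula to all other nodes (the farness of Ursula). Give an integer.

19

Distances from Ursula: Bao:1, Ben:2, Carol:2, Ivy:2, Miro:2, Nadia:2, Pia:2, Quinn:2, Tomas:2, Veda:2.
Sum = 1 + 2 + 2 + 2 + 2 + 2 + 2 + 2 + 2 + 2 = 19.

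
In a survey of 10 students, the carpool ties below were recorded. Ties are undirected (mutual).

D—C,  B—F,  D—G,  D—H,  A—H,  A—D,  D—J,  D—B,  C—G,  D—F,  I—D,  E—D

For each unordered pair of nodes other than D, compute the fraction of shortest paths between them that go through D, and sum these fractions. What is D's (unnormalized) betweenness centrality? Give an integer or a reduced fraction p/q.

Pairs whose geodesics pass through D — E–I: 1; E–H: 1; E–B: 1; E–C: 1; E–J: 1; E–G: 1; E–A: 1; E–F: 1; I–H: 1; I–B: 1; I–C: 1; I–J: 1; I–G: 1; I–A: 1 … (+19 more pairs).
All other pairs contribute 0.
Summing the contributions gives betweenness(D) = 33.

33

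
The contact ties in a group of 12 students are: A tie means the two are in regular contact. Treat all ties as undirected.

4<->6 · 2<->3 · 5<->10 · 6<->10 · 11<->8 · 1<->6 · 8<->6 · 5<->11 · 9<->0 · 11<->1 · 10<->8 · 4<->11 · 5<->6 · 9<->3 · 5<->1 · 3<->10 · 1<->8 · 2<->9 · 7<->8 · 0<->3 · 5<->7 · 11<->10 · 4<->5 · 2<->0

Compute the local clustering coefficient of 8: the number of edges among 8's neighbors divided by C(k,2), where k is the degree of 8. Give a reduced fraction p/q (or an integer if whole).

2/5

8's neighbors: 1, 6, 7, 10, and 11 (k = 5).
Possible neighbor pairs: C(5,2) = 10. Edges among them: 1–6, 1–11, 6–10, 10–11 → e = 4.
Clustering(8) = 4/10 = 2/5.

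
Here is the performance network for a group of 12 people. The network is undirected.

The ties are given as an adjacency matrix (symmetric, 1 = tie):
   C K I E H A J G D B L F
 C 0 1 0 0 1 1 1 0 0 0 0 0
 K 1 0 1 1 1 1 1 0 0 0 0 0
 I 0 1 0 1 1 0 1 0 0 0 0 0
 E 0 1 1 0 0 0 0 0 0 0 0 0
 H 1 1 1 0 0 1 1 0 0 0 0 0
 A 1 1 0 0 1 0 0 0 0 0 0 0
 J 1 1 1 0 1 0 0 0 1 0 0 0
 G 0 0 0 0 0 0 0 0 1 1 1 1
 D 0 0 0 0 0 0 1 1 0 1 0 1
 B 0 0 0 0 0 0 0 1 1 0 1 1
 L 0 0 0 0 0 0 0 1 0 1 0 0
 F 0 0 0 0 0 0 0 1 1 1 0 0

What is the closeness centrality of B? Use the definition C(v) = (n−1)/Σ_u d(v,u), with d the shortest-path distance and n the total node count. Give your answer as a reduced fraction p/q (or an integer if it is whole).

Distances from B: A:4, C:3, D:1, E:4, F:1, G:1, H:3, I:3, J:2, K:3, L:1. Sum = 26.
n = 12, so closeness = 11/26.

11/26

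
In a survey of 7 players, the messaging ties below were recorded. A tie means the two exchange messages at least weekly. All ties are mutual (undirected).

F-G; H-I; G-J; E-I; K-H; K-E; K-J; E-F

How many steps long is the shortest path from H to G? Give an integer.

One shortest route is H – K – J – G, which uses 3 edges, and at distance 2 from H we only reach {E, J}, which does not include G. So d(H,G) = 3.

3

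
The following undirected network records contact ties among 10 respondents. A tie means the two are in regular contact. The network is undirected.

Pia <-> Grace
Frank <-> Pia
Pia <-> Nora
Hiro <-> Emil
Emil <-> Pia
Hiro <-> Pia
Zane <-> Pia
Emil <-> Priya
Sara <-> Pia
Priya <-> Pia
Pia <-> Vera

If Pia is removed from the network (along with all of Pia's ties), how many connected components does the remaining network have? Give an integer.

Without Pia, the remaining ties split the others into: {Frank}; {Grace}; {Vera}; {Emil, Hiro, Priya}; {Zane}; {Nora}; {Sara}.
That's 7 separate components.

7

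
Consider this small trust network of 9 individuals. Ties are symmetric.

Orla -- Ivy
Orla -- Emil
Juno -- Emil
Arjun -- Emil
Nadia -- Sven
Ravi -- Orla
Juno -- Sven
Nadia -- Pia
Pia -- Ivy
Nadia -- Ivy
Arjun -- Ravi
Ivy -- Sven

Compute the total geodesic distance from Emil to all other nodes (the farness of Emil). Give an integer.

15

Distances from Emil: Arjun:1, Ivy:2, Juno:1, Nadia:3, Orla:1, Pia:3, Ravi:2, Sven:2.
Sum = 1 + 2 + 1 + 3 + 1 + 3 + 2 + 2 = 15.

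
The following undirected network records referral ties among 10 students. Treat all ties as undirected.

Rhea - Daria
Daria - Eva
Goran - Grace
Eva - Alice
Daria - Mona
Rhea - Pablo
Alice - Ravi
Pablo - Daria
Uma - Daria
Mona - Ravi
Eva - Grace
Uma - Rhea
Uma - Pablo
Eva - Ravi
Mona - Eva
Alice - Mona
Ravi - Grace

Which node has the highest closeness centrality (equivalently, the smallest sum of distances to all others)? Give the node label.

Eva

Farness (sum of distances to all others) for each node — Alice:19, Daria:14, Eva:13, Goran:26, Grace:18, Mona:15, Pablo:20, Ravi:17, Rhea:20, Uma:20.
The smallest farness is 13, for Eva, so Eva has the highest closeness.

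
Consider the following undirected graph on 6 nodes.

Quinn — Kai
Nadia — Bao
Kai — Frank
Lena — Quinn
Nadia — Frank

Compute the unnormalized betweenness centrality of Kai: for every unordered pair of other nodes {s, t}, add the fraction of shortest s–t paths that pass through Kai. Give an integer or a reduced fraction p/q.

Pairs whose geodesics pass through Kai — Frank–Quinn: 1; Frank–Lena: 1; Nadia–Quinn: 1; Nadia–Lena: 1; Quinn–Bao: 1; Bao–Lena: 1.
All other pairs contribute 0.
Summing the contributions gives betweenness(Kai) = 6.

6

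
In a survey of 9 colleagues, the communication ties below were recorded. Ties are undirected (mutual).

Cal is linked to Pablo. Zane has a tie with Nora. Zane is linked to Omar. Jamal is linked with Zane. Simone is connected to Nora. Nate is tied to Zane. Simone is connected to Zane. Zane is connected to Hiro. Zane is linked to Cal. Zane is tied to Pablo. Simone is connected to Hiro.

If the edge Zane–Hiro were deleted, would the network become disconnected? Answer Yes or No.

No

Even without that edge, Zane still reaches Hiro via Zane – Simone – Hiro, so the network stays connected. Not a bridge.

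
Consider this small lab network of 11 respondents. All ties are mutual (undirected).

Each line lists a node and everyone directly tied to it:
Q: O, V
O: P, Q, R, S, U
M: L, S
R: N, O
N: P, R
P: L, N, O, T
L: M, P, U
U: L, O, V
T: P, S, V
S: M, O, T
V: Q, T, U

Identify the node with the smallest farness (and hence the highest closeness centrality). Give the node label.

Farness (sum of distances to all others) for each node — L:19, M:22, N:23, O:15, P:16, Q:21, R:22, S:18, T:18, U:18, V:20.
The smallest farness is 15, for O, so O has the highest closeness.

O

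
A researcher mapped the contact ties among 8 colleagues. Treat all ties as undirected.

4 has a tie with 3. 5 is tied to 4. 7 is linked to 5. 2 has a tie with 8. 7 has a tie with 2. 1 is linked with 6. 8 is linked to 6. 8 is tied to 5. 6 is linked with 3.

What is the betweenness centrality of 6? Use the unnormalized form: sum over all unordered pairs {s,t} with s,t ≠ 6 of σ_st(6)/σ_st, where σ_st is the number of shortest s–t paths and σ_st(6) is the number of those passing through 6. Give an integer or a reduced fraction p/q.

Pairs whose geodesics pass through 6 — 4–1: 1; 1–3: 1; 1–7: 2/2; 1–8: 1; 1–2: 1; 1–5: 1; 3–8: 1; 3–2: 1.
All other pairs contribute 0.
Summing the contributions gives betweenness(6) = 8.

8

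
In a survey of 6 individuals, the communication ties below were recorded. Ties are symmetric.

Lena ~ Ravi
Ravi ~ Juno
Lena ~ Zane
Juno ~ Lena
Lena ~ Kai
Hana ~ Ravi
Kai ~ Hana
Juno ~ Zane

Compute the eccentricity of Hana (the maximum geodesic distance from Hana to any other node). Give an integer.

3

Distances from Hana: Juno:2, Kai:1, Lena:2, Ravi:1, Zane:3.
The largest is 3 (to Zane), so the eccentricity of Hana is 3.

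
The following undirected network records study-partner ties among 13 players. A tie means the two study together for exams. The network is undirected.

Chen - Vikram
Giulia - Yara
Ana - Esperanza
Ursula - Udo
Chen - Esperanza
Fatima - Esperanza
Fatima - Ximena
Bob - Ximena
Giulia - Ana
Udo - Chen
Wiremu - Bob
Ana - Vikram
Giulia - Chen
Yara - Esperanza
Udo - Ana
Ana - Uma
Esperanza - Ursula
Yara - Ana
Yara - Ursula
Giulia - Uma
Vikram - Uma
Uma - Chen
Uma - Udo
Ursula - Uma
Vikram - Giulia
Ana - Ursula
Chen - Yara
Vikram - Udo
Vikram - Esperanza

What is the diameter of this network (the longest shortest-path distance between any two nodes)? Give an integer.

6

Eccentricity of each node (its greatest distance to any other): Ana:5, Bob:5, Chen:5, Esperanza:4, Fatima:3, Giulia:6, Udo:6, Uma:6, Ursula:5, Vikram:5, Wiremu:6, Ximena:4, Yara:5.
The maximum eccentricity is 6, realized for instance by the pair Wiremu–Udo via Wiremu – Bob – Ximena – Fatima – Esperanza – Chen – Udo. So the diameter is 6.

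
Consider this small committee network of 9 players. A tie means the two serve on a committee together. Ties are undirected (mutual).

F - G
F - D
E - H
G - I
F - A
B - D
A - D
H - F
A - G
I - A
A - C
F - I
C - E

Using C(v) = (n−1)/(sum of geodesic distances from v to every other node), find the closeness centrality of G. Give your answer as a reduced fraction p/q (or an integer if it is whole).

Distances from G: A:1, B:3, C:2, D:2, E:3, F:1, H:2, I:1. Sum = 15.
n = 9, so closeness = 8/15.

8/15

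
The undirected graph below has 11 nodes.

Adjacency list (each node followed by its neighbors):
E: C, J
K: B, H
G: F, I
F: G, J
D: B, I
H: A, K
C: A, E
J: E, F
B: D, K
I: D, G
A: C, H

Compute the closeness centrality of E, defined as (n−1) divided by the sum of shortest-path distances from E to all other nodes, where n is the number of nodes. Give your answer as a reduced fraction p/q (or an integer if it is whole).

1/3

Distances from E: A:2, B:5, C:1, D:5, F:2, G:3, H:3, I:4, J:1, K:4. Sum = 30.
n = 11, so closeness = 10/30 = 1/3.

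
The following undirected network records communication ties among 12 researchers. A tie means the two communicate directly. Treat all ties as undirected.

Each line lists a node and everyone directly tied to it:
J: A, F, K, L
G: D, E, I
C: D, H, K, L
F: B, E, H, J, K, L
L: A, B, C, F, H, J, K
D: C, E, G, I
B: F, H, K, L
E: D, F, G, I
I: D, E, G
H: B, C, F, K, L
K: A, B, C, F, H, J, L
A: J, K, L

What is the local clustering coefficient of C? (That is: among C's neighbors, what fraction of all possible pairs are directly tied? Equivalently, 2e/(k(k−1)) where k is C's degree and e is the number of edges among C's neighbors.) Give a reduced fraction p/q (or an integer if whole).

C's neighbors: D, H, K, and L (k = 4).
Possible neighbor pairs: C(4,2) = 6. Edges among them: H–K, H–L, K–L → e = 3.
Clustering(C) = 3/6 = 1/2.

1/2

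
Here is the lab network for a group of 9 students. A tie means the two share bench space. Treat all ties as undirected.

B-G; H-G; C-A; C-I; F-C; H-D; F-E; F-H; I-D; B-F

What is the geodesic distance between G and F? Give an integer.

2

One shortest route is G – B – F, which uses 2 edges, and G and F are not directly tied, so nothing shorter exists. So d(G,F) = 2.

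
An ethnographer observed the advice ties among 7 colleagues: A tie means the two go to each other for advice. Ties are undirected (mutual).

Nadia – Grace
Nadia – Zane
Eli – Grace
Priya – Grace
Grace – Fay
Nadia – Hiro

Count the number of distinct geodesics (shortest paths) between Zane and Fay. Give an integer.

The shortest distance is 3, and the only length-3 path is Zane–Nadia–Grace–Fay. So there is exactly 1 shortest path.

1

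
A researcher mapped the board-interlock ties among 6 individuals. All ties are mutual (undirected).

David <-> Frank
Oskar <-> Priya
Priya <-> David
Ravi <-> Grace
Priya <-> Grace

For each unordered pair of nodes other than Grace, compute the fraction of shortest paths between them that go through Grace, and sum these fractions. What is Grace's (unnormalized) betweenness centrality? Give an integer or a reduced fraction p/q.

Pairs whose geodesics pass through Grace — Priya–Ravi: 1; Ravi–David: 1; Ravi–Oskar: 1; Ravi–Frank: 1.
All other pairs contribute 0.
Summing the contributions gives betweenness(Grace) = 4.

4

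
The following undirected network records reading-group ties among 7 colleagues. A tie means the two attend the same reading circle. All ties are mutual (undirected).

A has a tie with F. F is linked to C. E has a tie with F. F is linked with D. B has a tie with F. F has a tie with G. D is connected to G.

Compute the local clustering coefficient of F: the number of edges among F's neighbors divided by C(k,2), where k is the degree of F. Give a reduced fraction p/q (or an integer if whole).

F's neighbors: A, B, C, D, E, and G (k = 6).
Possible neighbor pairs: C(6,2) = 15. Edges among them: D–G → e = 1.
Clustering(F) = 1/15.

1/15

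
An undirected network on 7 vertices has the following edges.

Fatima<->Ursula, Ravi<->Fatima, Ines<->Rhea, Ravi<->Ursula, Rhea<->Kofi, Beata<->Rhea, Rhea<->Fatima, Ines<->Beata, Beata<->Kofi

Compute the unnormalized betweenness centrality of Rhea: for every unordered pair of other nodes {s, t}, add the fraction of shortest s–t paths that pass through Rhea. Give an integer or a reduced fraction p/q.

19/2

Pairs whose geodesics pass through Rhea — Ines–Kofi: 1/2; Ines–Ravi: 1; Ines–Fatima: 1; Ines–Ursula: 1; Beata–Ravi: 1; Beata–Fatima: 1; Beata–Ursula: 1; Kofi–Ravi: 1; Kofi–Fatima: 1; Kofi–Ursula: 1.
All other pairs contribute 0.
Summing the contributions gives betweenness(Rhea) = 19/2.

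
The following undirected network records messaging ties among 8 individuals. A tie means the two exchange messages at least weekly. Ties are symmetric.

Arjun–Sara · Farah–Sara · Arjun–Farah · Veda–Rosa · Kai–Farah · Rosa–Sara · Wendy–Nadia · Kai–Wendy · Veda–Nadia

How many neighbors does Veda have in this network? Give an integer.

2

Veda is directly tied to Nadia and Rosa. That is 2 neighbors, so the degree of Veda is 2.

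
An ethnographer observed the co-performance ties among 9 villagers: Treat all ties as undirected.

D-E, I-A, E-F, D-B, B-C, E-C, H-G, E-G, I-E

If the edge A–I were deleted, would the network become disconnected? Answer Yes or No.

Without the A–I edge there is no alternate route between A and I, so the network disconnects. It is a bridge.

Yes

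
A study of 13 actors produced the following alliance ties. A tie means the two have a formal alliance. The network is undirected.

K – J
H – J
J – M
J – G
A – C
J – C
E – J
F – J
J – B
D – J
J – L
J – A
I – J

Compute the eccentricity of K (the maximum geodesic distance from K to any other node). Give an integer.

Distances from K: A:2, B:2, C:2, D:2, E:2, F:2, G:2, H:2, I:2, J:1, L:2, M:2.
The largest is 2 (to H, M, B, L, F, G, I, A, D, C, and E), so the eccentricity of K is 2.

2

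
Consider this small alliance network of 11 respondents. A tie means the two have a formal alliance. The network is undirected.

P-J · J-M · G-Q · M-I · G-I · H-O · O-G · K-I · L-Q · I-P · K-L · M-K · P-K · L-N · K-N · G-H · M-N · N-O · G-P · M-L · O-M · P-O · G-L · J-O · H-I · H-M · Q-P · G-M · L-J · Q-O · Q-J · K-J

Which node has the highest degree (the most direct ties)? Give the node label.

Degrees — G:7, H:4, I:5, J:6, K:6, L:6, M:8, N:4, O:7, P:6, Q:5.
The maximum is 8, attained only by M.

M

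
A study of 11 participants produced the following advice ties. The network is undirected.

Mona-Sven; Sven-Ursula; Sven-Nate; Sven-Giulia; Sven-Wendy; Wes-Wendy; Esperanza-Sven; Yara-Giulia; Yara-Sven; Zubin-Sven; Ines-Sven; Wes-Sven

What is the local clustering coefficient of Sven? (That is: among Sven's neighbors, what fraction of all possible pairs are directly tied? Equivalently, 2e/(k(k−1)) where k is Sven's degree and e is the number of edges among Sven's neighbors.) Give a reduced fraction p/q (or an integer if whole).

Sven's neighbors: Esperanza, Giulia, Ines, Mona, Nate, Ursula, Wendy, Wes, Yara, and Zubin (k = 10).
Possible neighbor pairs: C(10,2) = 45. Edges among them: Giulia–Yara, Wendy–Wes → e = 2.
Clustering(Sven) = 2/45.

2/45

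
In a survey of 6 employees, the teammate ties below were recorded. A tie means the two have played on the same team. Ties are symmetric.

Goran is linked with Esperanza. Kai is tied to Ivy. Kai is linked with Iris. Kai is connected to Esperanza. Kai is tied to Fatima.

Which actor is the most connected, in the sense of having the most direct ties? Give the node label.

Degrees — Esperanza:2, Fatima:1, Goran:1, Iris:1, Ivy:1, Kai:4.
The maximum is 4, attained only by Kai.

Kai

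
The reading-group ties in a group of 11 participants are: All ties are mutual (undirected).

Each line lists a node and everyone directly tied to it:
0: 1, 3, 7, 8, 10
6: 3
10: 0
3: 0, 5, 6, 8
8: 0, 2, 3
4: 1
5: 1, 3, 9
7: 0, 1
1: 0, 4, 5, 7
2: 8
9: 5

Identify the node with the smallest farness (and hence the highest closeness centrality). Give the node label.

Farness (sum of distances to all others) for each node — 0:16, 1:18, 2:28, 3:17, 4:27, 5:19, 6:26, 7:21, 8:19, 9:28, 10:25.
The smallest farness is 16, for 0, so 0 has the highest closeness.

0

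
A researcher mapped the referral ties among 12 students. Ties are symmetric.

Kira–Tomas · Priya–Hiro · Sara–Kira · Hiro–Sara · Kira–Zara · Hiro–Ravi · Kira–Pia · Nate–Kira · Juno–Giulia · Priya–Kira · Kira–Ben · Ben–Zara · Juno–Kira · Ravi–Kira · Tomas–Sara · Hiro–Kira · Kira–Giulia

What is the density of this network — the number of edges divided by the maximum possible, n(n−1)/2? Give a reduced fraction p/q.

17/66

There are 17 edges and 12 nodes, so the maximum possible is C(12,2) = 66.
Density = 17/66.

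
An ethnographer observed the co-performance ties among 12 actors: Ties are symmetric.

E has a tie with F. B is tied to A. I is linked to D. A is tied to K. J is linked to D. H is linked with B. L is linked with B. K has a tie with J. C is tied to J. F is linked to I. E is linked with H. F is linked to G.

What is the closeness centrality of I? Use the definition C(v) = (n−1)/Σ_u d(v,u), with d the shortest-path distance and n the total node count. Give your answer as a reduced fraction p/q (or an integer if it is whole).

Distances from I: A:4, B:4, C:3, D:1, E:2, F:1, G:2, H:3, J:2, K:3, L:5. Sum = 30.
n = 12, so closeness = 11/30.

11/30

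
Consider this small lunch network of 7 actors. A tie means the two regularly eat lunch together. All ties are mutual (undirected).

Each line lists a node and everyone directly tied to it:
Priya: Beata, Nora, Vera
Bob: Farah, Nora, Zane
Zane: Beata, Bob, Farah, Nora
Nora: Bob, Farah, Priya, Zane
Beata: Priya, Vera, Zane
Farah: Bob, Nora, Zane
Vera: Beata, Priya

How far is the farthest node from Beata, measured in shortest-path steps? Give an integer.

Distances from Beata: Bob:2, Farah:2, Nora:2, Priya:1, Vera:1, Zane:1.
The largest is 2 (to Nora, Bob, and Farah), so the eccentricity of Beata is 2.

2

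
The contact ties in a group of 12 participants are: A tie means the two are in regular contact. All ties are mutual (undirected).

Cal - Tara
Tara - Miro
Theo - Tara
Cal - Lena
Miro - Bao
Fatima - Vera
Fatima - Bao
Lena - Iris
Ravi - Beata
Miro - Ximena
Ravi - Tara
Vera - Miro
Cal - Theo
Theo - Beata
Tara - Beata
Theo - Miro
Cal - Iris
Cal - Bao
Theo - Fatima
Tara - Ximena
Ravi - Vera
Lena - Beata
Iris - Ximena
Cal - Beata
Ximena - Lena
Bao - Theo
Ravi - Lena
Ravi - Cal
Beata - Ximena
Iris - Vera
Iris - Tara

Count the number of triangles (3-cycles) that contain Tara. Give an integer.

10

Tara's neighbors: Beata, Cal, Iris, Miro, Ravi, Theo, and Ximena.
Neighbor pairs that are themselves tied: Tara–Beata–Cal; Tara–Beata–Ravi; Tara–Beata–Theo; Tara–Beata–Ximena; Tara–Cal–Iris; Tara–Cal–Ravi; Tara–Cal–Theo; Tara–Iris–Ximena; Tara–Miro–Theo; Tara–Miro–Ximena. Each forms one triangle with Tara, for 10 in total.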